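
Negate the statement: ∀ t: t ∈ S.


¬(∀ x: φ) = ∃ x: ¬φ, and ¬(∃ x: φ) = ∀ x: ¬φ.
Apply to the universal statement.

∃ t: ¬(t ∈ S)


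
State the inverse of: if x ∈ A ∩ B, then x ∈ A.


The inverse of (P → Q) is (¬P → ¬Q). It is equivalent to the converse, not to the original.
Here P = 'x ∈ A ∩ B' and Q = 'x ∈ A'.

If not (x ∈ A ∩ B), then not (x ∈ A).


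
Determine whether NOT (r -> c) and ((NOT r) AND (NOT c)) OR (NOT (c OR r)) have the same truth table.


Compare truth tables:
c | r | φ | ψ
-------------
F | F | F | T
T | F | F | F
F | T | T | F
T | T | F | F
They differ at row 1 (c=F, r=F): φ=F but ψ=T.

No, they are not logically equivalent.


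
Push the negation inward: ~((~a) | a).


De Morgan: the negation of a disjunction is the conjunction of the negations.
Distribute ~ across |, flipping it to &, and negate each literal.

a & (~a)


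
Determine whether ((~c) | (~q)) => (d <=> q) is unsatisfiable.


Truth table over {c, d, q}:
c | d | q | φ
-------------
False | False | False | True
True | False | False | True
False | True | False | False
True | True | False | False
False | False | True | False
True | False | True | True
False | True | True | True
True | True | True | True
Satisfying assignment at row 1: c=False, d=False, q=False gives True.

No, it is not a contradiction.


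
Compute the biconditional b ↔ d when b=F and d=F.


Biconditional is true when both operands have the same truth value.
Substitute: b=F, d=F.
F ↔ F evaluates to T.

T


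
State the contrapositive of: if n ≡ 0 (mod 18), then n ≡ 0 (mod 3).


The contrapositive of (P → Q) is (¬Q → ¬P); it is logically equivalent to the original.
Here P = 'n ≡ 0 (mod 18)' and Q = 'n ≡ 0 (mod 3)'.

If not (n ≡ 0 (mod 3)), then not (n ≡ 0 (mod 18)).


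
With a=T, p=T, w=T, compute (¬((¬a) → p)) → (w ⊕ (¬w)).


Substitute a=T, p=T, w=T:
¬a = F
(¬a) → p = F → T = T
¬((¬a) → p) = F
¬w = F
w ⊕ (¬w) = T ⊕ F = T
(¬((¬a) → p)) → (w ⊕ (¬w)) = F → T = T

T


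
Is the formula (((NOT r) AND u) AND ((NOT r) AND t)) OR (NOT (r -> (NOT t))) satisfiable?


Search for a satisfying assignment over {r, t, u}.
Try r=T, t=T, u=F: the formula evaluates to T.
A satisfying assignment exists.

Satisfiable.


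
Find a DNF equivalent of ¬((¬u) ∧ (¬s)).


Step 1: Apply De Morgan: ¬((¬u) ∧ (¬s)) = ¬(¬u) ∨ ¬(¬s).
Step 2: Eliminate any double negations (¬¬X = X).

u ∨ s


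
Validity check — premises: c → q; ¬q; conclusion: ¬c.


This matches the form of modus tollens: the conclusion follows in every model of the premises.

Valid.


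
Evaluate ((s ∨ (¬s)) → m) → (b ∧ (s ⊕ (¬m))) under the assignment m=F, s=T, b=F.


Substitute m=F, s=T, b=F:
¬s = F
s ∨ (¬s) = T ∨ F = T
(s ∨ (¬s)) → m = T → F = F
¬m = T
s ⊕ (¬m) = T ⊕ T = F
b ∧ (s ⊕ (¬m)) = F ∧ F = F
((s ∨ (¬s)) → m) → (b ∧ (s ⊕ (¬m))) = F → F = T

T


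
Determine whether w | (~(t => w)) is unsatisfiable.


Truth table over {t, w}:
t | w | φ
---------
False | False | False
True | False | True
False | True | True
True | True | True
Satisfying assignment at row 2: t=True, w=False gives True.

No, it is not a contradiction.


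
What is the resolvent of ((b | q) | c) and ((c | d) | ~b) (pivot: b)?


The clauses contain complementary literals b and ~b.
Resolution eliminates this pair and disjoins the remaining literals (merging duplicates).

((c | q) | d)


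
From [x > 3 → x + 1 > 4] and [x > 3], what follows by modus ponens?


Modus ponens: from (P → Q) and P, infer Q.
P = 'x > 3' is asserted, and P → Q holds, so Q follows.

x + 1 > 4.


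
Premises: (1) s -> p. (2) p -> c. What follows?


Hypothetical syllogism: from (P → Q) and (Q → R), infer (P → R).
Chain the two implications through the shared middle term 'p'.

s -> c


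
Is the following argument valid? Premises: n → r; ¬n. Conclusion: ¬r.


This is denying the antecedent (fallacy). There exist truth assignments where the premises are all true but the conclusion is false.

Invalid.


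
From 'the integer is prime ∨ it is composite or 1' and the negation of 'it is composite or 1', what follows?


Disjunctive syllogism: from (P ∨ Q) and ¬P, infer Q.
One disjunct, 'it is composite or 1', is ruled out; the other must hold.

the integer is prime


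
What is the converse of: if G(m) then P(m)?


The converse of (P → Q) is (Q → P). It is not in general equivalent to the original.
Here P = 'G(m)' and Q = 'P(m)'.

If P(m), then G(m).


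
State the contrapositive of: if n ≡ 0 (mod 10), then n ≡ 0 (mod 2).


The contrapositive of (P → Q) is (¬Q → ¬P); it is logically equivalent to the original.
Here P = 'n ≡ 0 (mod 10)' and Q = 'n ≡ 0 (mod 2)'.

If not (n ≡ 0 (mod 2)), then not (n ≡ 0 (mod 10)).


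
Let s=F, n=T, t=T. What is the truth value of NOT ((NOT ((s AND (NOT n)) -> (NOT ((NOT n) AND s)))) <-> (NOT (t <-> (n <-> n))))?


Substitute s=F, n=T, t=T:
… (earlier sub-steps elided)
NOT n = F
(NOT n) AND s = F AND F = F
NOT ((NOT n) AND s) = T
(s AND (NOT n)) -> (NOT ((NOT n) AND s)) = F -> T = T
NOT ((s AND (NOT n)) -> (NOT ((NOT n) AND s))) = F
n <-> n = T <-> T = T
t <-> (n <-> n) = T <-> T = T
NOT (t <-> (n <-> n)) = F
(NOT ((s AND (NOT n)) -> (NOT ((NOT n) AND s)))) <-> (NOT (t <-> (n <-> n))) = F <-> F = T
NOT ((NOT ((s AND (NOT n)) -> (NOT ((NOT n) AND s)))) <-> (NOT (t <-> (n <-> n)))) = F

F


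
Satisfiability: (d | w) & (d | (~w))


Search for a satisfying assignment over {d, w}.
Try d=True, w=False: the formula evaluates to True.
A satisfying assignment exists.

Satisfiable.


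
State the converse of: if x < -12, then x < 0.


The converse of (P → Q) is (Q → P). It is not in general equivalent to the original.
Here P = 'x < -12' and Q = 'x < 0'.

If x < 0, then x < -12.


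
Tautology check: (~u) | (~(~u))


Build the truth table over {u}:
u | φ
-----
False | True
True | True
Every row evaluates to true.

Yes, it is a tautology.


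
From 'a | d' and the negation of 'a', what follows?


Disjunctive syllogism: from (P ∨ Q) and ¬P, infer Q.
One disjunct, 'a', is ruled out; the other must hold.

d


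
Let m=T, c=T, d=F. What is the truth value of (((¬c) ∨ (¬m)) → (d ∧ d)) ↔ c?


Substitute m=T, c=T, d=F:
¬c = F
¬m = F
(¬c) ∨ (¬m) = F ∨ F = F
d ∧ d = F ∧ F = F
((¬c) ∨ (¬m)) → (d ∧ d) = F → F = T
(((¬c) ∨ (¬m)) → (d ∧ d)) ↔ c = T ↔ T = T

T


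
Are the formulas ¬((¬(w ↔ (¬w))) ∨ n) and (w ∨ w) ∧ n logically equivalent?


Compare truth tables:
n | w | φ | ψ
-------------
F | F | F | F
T | F | F | F
F | T | F | F
T | T | F | T
They differ at row 4 (n=T, w=T): φ=F but ψ=T.

No, they are not logically equivalent.


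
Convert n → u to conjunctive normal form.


Step 1: Rewrite n → u as ¬n ∨ u.

(¬n) ∨ u


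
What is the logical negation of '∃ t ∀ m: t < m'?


Negation flips each quantifier (∀↔∃) and negates the inner predicate.
¬(∃ t ∀ m: φ) = ∀ t ∃ m: ¬φ.

∀ t ∃ m: ¬(t < m)


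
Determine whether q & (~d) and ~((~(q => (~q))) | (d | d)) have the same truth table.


Compare truth tables:
d | q | φ | ψ
-------------
False | False | False | True
True | False | False | False
False | True | True | False
True | True | False | False
They differ at row 1 (d=False, q=False): φ=False but ψ=True.

No, they are not logically equivalent.


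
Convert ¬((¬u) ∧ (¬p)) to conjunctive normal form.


Step 1: Apply De Morgan: ¬((¬u) ∧ (¬p)) = ¬(¬u) ∨ ¬(¬p).
Step 2: Eliminate any double negations (¬¬X = X).

u ∨ p


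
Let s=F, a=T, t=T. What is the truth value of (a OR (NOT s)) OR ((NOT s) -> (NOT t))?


Substitute s=F, a=T, t=T:
NOT s = T
a OR (NOT s) = T OR T = T
NOT s = T
NOT t = F
(NOT s) -> (NOT t) = T -> F = F
(a OR (NOT s)) OR ((NOT s) -> (NOT t)) = T OR F = T

T


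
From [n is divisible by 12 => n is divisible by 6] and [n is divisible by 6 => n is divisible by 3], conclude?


Hypothetical syllogism: from (P → Q) and (Q → R), infer (P → R).
Chain the two implications through the shared middle term 'n is divisible by 6'.

n is divisible by 12 => n is divisible by 3


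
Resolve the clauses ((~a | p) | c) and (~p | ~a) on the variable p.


The clauses contain complementary literals p and ~p.
Resolution eliminates this pair and disjoins the remaining literals (merging duplicates).

(c | ~a)


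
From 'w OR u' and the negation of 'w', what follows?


Disjunctive syllogism: from (P ∨ Q) and ¬P, infer Q.
One disjunct, 'w', is ruled out; the other must hold.

u


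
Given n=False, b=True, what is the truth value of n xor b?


Exclusive or is true when exactly one operand is true.
Substitute: n=False, b=True.
False xor True evaluates to True.

True


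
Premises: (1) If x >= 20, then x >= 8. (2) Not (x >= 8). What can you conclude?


Modus tollens: from (P → Q) and ¬Q, infer ¬P.
Q = 'x >= 8' is denied; since P → Q, P must also fail.

Not (x >= 20).


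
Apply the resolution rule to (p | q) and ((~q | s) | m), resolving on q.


The clauses contain complementary literals q and ~q.
Resolution eliminates this pair and disjoins the remaining literals (merging duplicates).

((p | s) | m)


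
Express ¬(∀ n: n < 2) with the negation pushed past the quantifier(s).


¬(∀ x: φ) = ∃ x: ¬φ, and ¬(∃ x: φ) = ∀ x: ¬φ.
Apply to the universal statement.

∃ n: ¬(n < 2)


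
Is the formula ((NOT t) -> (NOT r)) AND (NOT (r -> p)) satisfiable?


Search for a satisfying assignment over {p, r, t}.
Try p=F, r=T, t=T: the formula evaluates to T.
A satisfying assignment exists.

Satisfiable.


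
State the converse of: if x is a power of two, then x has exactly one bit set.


The converse of (P → Q) is (Q → P). It is not in general equivalent to the original.
Here P = 'x is a power of two' and Q = 'x has exactly one bit set'.

If x has exactly one bit set, then x is a power of two.


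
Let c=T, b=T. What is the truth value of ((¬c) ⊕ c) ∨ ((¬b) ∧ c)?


Substitute c=T, b=T:
¬c = F
(¬c) ⊕ c = F ⊕ T = T
¬b = F
(¬b) ∧ c = F ∧ T = F
((¬c) ⊕ c) ∨ ((¬b) ∧ c) = T ∨ F = T

T


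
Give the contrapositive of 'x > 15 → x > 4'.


The contrapositive of (P → Q) is (¬Q → ¬P); it is logically equivalent to the original.
Here P = 'x > 15' and Q = 'x > 4'.

If not (x > 4), then not (x > 15).


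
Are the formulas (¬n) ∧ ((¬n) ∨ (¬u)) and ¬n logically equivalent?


Compare truth tables:
n | u | φ | ψ
-------------
F | F | T | T
T | F | F | F
F | T | T | T
T | T | F | F
The columns φ and ψ agree on every row.

Yes, they are logically equivalent.


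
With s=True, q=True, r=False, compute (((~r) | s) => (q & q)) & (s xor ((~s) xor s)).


Substitute s=True, q=True, r=False:
~r = True
(~r) | s = True | True = True
q & q = True & True = True
((~r) | s) => (q & q) = True => True = True
~s = False
(~s) xor s = False xor True = True
s xor ((~s) xor s) = True xor True = False
(((~r) | s) => (q & q)) & (s xor ((~s) xor s)) = True & False = False

False


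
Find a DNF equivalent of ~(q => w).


Step 1: Rewrite implication then negate: ¬(¬q ∨ w) = q ∧ ¬w.

q & (~w)


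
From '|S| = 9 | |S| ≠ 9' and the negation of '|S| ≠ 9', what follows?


Disjunctive syllogism: from (P ∨ Q) and ¬P, infer Q.
One disjunct, '|S| ≠ 9', is ruled out; the other must hold.

|S| = 9


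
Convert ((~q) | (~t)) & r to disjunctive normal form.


Step 1: Distribute ∧ over ∨: ((¬q) ∨ (¬t)) ∧ r = ((¬q) ∧ r) ∨ ((¬t) ∧ r).

((~q) & r) | ((~t) & r)


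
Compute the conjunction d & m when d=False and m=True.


Conjunction is true only when both operands are true.
Substitute: d=False, m=True.
False & True evaluates to False.

False


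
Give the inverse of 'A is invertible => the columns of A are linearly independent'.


The inverse of (P → Q) is (¬P → ¬Q). It is equivalent to the converse, not to the original.
Here P = 'A is invertible' and Q = 'the columns of A are linearly independent'.

If not (A is invertible), then not (the columns of A are linearly independent).


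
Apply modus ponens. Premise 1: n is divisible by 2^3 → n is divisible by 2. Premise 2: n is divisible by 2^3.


Modus ponens: from (P → Q) and P, infer Q.
P = 'n is divisible by 2^3' is asserted, and P → Q holds, so Q follows.

n is divisible by 2.


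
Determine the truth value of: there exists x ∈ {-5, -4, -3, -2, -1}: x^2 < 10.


Evaluate the predicate on each element: -5:F, -4:F, -3:T, -2:T, -1:T.
Witness x = -3 satisfies the predicate.

T


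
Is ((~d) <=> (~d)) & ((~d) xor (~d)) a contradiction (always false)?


Truth table over {d}:
d | φ
-----
False | False
True | False
Every row is false.

Yes, it is a contradiction.


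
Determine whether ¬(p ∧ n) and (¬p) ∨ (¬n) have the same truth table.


Compare truth tables:
n | p | φ | ψ
-------------
F | F | T | T
T | F | T | T
F | T | T | T
T | T | F | F
The columns φ and ψ agree on every row.

Yes, they are logically equivalent.


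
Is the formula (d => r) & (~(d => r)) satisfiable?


Check all 4 assignments over {d, r}:
d | r | φ
---------
False | False | False
True | False | False
False | True | False
True | True | False
No assignment makes the formula true.

Unsatisfiable.


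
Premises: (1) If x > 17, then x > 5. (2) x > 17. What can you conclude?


Modus ponens: from (P → Q) and P, infer Q.
P = 'x > 17' is asserted, and P → Q holds, so Q follows.

x > 5.


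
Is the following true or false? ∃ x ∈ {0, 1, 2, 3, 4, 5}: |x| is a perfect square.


Evaluate the predicate on each element: 0:T, 1:T, 2:F, 3:F, 4:T, 5:F.
Witness x = 0 satisfies the predicate.

T


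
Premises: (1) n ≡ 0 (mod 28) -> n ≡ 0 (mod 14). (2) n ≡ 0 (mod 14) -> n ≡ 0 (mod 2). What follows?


Hypothetical syllogism: from (P → Q) and (Q → R), infer (P → R).
Chain the two implications through the shared middle term 'n ≡ 0 (mod 14)'.

n ≡ 0 (mod 28) -> n ≡ 0 (mod 2)


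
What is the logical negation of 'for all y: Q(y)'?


¬(for all x: φ) = there exists x: ¬φ, and ¬(there exists x: φ) = for all x: ¬φ.
Apply to the universal statement.

there exists y: NOT(Q(y))


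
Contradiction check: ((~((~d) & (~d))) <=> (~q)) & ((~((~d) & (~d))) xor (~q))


Truth table over {d, q}:
d | q | φ
---------
False | False | False
True | False | False
False | True | False
True | True | False
Every row is false.

Yes, it is a contradiction.


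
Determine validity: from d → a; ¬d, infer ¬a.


This is denying the antecedent (fallacy). There exist truth assignments where the premises are all true but the conclusion is false.

Invalid.


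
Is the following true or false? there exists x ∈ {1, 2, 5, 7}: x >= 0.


Evaluate the predicate on each element: 1:T, 2:T, 5:T, 7:T.
Witness x = 1 satisfies the predicate.

T


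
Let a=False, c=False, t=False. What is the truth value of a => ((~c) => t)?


Substitute a=False, c=False, t=False:
~c = True
(~c) => t = True => False = False
a => ((~c) => t) = False => False = True

True


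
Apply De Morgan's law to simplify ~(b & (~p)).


De Morgan: the negation of a conjunction is the disjunction of the negations.
Distribute ~ across &, flipping it to |, and negate each literal.

(~b) | p


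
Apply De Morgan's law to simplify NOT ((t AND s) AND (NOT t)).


De Morgan: the negation of a conjunction is the disjunction of the negations.
Distribute NOT across AND, flipping it to OR, and negate each literal.

((NOT t) OR (NOT s)) OR t


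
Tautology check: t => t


Build the truth table over {t}:
t | φ
-----
False | True
True | True
Every row evaluates to true.

Yes, it is a tautology.


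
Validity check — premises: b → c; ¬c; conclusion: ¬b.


This matches the form of modus tollens: the conclusion follows in every model of the premises.

Valid.


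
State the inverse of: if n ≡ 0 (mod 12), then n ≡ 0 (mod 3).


The inverse of (P → Q) is (¬P → ¬Q). It is equivalent to the converse, not to the original.
Here P = 'n ≡ 0 (mod 12)' and Q = 'n ≡ 0 (mod 3)'.

If not (n ≡ 0 (mod 12)), then not (n ≡ 0 (mod 3)).


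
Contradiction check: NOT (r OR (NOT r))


Truth table over {r}:
r | φ
-----
F | F
T | F
Every row is false.

Yes, it is a contradiction.


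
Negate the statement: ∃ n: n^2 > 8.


¬(∀ x: φ) = ∃ x: ¬φ, and ¬(∃ x: φ) = ∀ x: ¬φ.
Apply to the existential statement.

∀ n: ¬(n^2 > 8)


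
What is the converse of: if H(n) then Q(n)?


The converse of (P → Q) is (Q → P). It is not in general equivalent to the original.
Here P = 'H(n)' and Q = 'Q(n)'.

If Q(n), then H(n).


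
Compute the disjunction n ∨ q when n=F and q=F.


Disjunction is false only when both operands are false.
Substitute: n=F, q=F.
F ∨ F evaluates to F.

F


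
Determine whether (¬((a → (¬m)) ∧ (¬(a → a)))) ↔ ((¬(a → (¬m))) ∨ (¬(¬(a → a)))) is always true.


Build the truth table over {a, m}:
a | m | φ
---------
F | F | T
T | F | T
F | T | T
T | T | T
Every row evaluates to true.

Yes, it is a tautology.


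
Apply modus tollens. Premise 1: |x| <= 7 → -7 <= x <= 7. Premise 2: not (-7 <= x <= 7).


Modus tollens: from (P → Q) and ¬Q, infer ¬P.
Q = '-7 <= x <= 7' is denied; since P → Q, P must also fail.

Not (|x| <= 7).


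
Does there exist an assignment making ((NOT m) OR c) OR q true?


Search for a satisfying assignment over {c, m, q}.
Try c=F, m=F, q=F: the formula evaluates to T.
A satisfying assignment exists.

Satisfiable.


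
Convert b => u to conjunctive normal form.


Step 1: Rewrite b → u as ¬b ∨ u.

(~b) | u


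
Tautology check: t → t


Build the truth table over {t}:
t | φ
-----
F | T
T | T
Every row evaluates to true.

Yes, it is a tautology.


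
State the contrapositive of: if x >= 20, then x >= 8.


The contrapositive of (P → Q) is (¬Q → ¬P); it is logically equivalent to the original.
Here P = 'x >= 20' and Q = 'x >= 8'.

If not (x >= 8), then not (x >= 20).


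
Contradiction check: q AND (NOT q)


Truth table over {q}:
q | φ
-----
F | F
T | F
Every row is false.

Yes, it is a contradiction.


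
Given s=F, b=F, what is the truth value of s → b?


Implication is false only when antecedent is true and consequent is false.
Substitute: s=F, b=F.
F → F evaluates to T.

T


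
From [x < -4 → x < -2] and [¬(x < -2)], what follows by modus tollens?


Modus tollens: from (P → Q) and ¬Q, infer ¬P.
Q = 'x < -2' is denied; since P → Q, P must also fail.

Not (x < -4).


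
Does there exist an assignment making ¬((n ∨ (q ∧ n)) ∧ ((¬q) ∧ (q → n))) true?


Search for a satisfying assignment over {n, q}.
Try n=F, q=F: the formula evaluates to T.
A satisfying assignment exists.

Satisfiable.


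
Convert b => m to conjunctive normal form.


Step 1: Rewrite b → m as ¬b ∨ m.

(~b) | m


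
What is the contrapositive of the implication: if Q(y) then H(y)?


The contrapositive of (P → Q) is (¬Q → ¬P); it is logically equivalent to the original.
Here P = 'Q(y)' and Q = 'H(y)'.

If not (H(y)), then not (Q(y)).


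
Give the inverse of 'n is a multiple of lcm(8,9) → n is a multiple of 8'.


The inverse of (P → Q) is (¬P → ¬Q). It is equivalent to the converse, not to the original.
Here P = 'n is a multiple of lcm(8,9)' and Q = 'n is a multiple of 8'.

If not (n is a multiple of lcm(8,9)), then not (n is a multiple of 8).


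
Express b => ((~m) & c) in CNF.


Step 1: Rewrite b → ((¬m) ∧ c) as ¬b ∨ ((¬m) ∧ c).
Step 2: Distribute ∨ over ∧.

((~b) | (~m)) & ((~b) | c)


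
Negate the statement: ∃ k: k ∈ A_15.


¬(∀ x: φ) = ∃ x: ¬φ, and ¬(∃ x: φ) = ∀ x: ¬φ.
Apply to the existential statement.

∀ k: ¬(k ∈ A_15)


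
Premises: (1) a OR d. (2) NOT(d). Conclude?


Disjunctive syllogism: from (P ∨ Q) and ¬P, infer Q.
One disjunct, 'd', is ruled out; the other must hold.

a


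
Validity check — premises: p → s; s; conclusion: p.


This is affirming the consequent (fallacy). There exist truth assignments where the premises are all true but the conclusion is false.

Invalid.


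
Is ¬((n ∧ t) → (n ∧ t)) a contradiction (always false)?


Truth table over {n, t}:
n | t | φ
---------
F | F | F
T | F | F
F | T | F
T | T | F
Every row is false.

Yes, it is a contradiction.


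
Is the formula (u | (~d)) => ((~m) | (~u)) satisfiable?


Search for a satisfying assignment over {d, m, u}.
Try d=False, m=False, u=False: the formula evaluates to True.
A satisfying assignment exists.

Satisfiable.


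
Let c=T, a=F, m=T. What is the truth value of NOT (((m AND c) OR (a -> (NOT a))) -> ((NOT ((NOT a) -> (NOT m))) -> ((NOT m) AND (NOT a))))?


Substitute c=T, a=F, m=T:
… (earlier sub-steps elided)
NOT a = T
NOT m = F
(NOT a) -> (NOT m) = T -> F = F
NOT ((NOT a) -> (NOT m)) = T
NOT m = F
NOT a = T
(NOT m) AND (NOT a) = F AND T = F
(NOT ((NOT a) -> (NOT m))) -> ((NOT m) AND (NOT a)) = T -> F = F
((m AND c) OR (a -> (NOT a))) -> ((NOT ((NOT a) -> (NOT m))) -> ((NOT m) AND (NOT a))) = T -> F = F
NOT (((m AND c) OR (a -> (NOT a))) -> ((NOT ((NOT a) -> (NOT m))) -> ((NOT m) AND (NOT a)))) = T

T


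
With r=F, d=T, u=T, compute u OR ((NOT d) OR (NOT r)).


Substitute r=F, d=T, u=T:
NOT d = F
NOT r = T
(NOT d) OR (NOT r) = F OR T = T
u OR ((NOT d) OR (NOT r)) = T OR T = T

T


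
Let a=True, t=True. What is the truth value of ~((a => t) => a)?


Substitute a=True, t=True:
a => t = True => True = True
(a => t) => a = True => True = True
~((a => t) => a) = False

False


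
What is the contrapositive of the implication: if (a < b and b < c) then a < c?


The contrapositive of (P → Q) is (¬Q → ¬P); it is logically equivalent to the original.
Here P = '(a < b and b < c)' and Q = 'a < c'.

If not (a < c), then not ((a < b and b < c)).


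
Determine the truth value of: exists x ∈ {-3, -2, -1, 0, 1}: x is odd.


Evaluate the predicate on each element: -3:True, -2:False, -1:True, 0:False, 1:True.
Witness x = -3 satisfies the predicate.

True


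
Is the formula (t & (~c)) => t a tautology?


Build the truth table over {c, t}:
c | t | φ
---------
False | False | True
True | False | True
False | True | True
True | True | True
Every row evaluates to true.

Yes, it is a tautology.


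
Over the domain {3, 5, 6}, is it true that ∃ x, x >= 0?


Evaluate the predicate on each element: 3:T, 5:T, 6:T.
Witness x = 3 satisfies the predicate.

T


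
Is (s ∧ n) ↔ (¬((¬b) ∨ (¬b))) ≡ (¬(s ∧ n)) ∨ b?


Compare truth tables:
b | n | s | φ | ψ
-----------------
F | F | F | T | T
T | F | F | F | T
F | T | F | T | T
T | T | F | F | T
F | F | T | T | T
T | F | T | F | T
F | T | T | F | F
T | T | T | T | T
They differ at row 2 (b=T, n=F, s=F): φ=F but ψ=T.

No, they are not logically equivalent.


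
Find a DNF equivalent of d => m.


Step 1: Rewrite d → m as ¬d ∨ m.

(~d) | m


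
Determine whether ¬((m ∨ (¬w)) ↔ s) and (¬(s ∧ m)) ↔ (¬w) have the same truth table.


Compare truth tables:
m | s | w | φ | ψ
-----------------
F | F | F | T | T
T | F | F | T | T
F | T | F | F | T
T | T | F | F | F
F | F | T | F | F
T | F | T | T | F
F | T | T | T | F
T | T | T | F | T
They differ at row 3 (m=F, s=T, w=F): φ=F but ψ=T.

No, they are not logically equivalent.


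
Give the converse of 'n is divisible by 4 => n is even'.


The converse of (P → Q) is (Q → P). It is not in general equivalent to the original.
Here P = 'n is divisible by 4' and Q = 'n is even'.

If n is even, then n is divisible by 4.


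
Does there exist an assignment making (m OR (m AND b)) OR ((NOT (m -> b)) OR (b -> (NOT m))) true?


Search for a satisfying assignment over {b, m}.
Try b=F, m=F: the formula evaluates to T.
A satisfying assignment exists.

Satisfiable.


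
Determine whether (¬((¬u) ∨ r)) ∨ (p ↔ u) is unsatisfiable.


Truth table over {p, r, u}:
p | r | u | φ
-------------
F | F | F | T
T | F | F | F
F | T | F | T
T | T | F | F
F | F | T | T
T | F | T | T
F | T | T | F
T | T | T | T
Satisfying assignment at row 1: p=F, r=F, u=F gives T.

No, it is not a contradiction.


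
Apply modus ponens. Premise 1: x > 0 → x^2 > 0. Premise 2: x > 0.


Modus ponens: from (P → Q) and P, infer Q.
P = 'x > 0' is asserted, and P → Q holds, so Q follows.

x^2 > 0.


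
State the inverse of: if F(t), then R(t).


The inverse of (P → Q) is (¬P → ¬Q). It is equivalent to the converse, not to the original.
Here P = 'F(t)' and Q = 'R(t)'.

If not (F(t)), then not (R(t)).


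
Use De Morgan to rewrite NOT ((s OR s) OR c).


De Morgan: the negation of a disjunction is the conjunction of the negations.
Distribute NOT across OR, flipping it to AND, and negate each literal.

((NOT s) AND (NOT s)) AND (NOT c)


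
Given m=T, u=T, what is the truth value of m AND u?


Conjunction is true only when both operands are true.
Substitute: m=T, u=T.
T AND T evaluates to T.

T


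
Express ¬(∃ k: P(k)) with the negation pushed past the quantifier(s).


¬(∀ x: φ) = ∃ x: ¬φ, and ¬(∃ x: φ) = ∀ x: ¬φ.
Apply to the existential statement.

∀ k: ¬(P(k))


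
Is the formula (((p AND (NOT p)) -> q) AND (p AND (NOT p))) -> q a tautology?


Build the truth table over {p, q}:
p | q | φ
---------
F | F | T
T | F | T
F | T | T
T | T | T
Every row evaluates to true.

Yes, it is a tautology.


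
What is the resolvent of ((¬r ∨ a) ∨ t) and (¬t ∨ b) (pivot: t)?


The clauses contain complementary literals t and ¬t.
Resolution eliminates this pair and disjoins the remaining literals (merging duplicates).

((¬r ∨ a) ∨ b)


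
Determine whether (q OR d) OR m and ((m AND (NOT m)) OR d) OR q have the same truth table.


Compare truth tables:
d | m | q | φ | ψ
-----------------
F | F | F | F | F
T | F | F | T | T
F | T | F | T | F
T | T | F | T | T
F | F | T | T | T
T | F | T | T | T
F | T | T | T | T
T | T | T | T | T
They differ at row 3 (d=F, m=T, q=F): φ=T but ψ=F.

No, they are not logically equivalent.


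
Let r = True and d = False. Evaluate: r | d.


Disjunction is false only when both operands are false.
Substitute: r=True, d=False.
True | False evaluates to True.

True


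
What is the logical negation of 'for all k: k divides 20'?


¬(for all x: φ) = there exists x: ¬φ, and ¬(there exists x: φ) = for all x: ¬φ.
Apply to the universal statement.

there exists k: NOT(k divides 20)


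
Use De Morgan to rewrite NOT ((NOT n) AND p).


De Morgan: the negation of a conjunction is the disjunction of the negations.
Distribute NOT across AND, flipping it to OR, and negate each literal.

n OR (NOT p)


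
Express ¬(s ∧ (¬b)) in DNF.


Step 1: Apply De Morgan: ¬(s ∧ (¬b)) = ¬s ∨ ¬(¬b).
Step 2: Eliminate any double negations (¬¬X = X).

(¬s) ∨ b


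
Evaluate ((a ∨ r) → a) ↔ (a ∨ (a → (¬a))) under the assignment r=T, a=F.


Substitute r=T, a=F:
a ∨ r = F ∨ T = T
(a ∨ r) → a = T → F = F
¬a = T
a → (¬a) = F → T = T
a ∨ (a → (¬a)) = F ∨ T = T
((a ∨ r) → a) ↔ (a ∨ (a → (¬a))) = F ↔ T = F

F


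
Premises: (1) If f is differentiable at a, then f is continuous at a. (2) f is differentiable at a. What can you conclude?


Modus ponens: from (P → Q) and P, infer Q.
P = 'f is differentiable at a' is asserted, and P → Q holds, so Q follows.

f is continuous at a.


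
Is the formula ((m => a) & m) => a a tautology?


Build the truth table over {a, m}:
a | m | φ
---------
False | False | True
True | False | True
False | True | True
True | True | True
Every row evaluates to true.

Yes, it is a tautology.


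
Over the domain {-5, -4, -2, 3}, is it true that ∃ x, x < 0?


Evaluate the predicate on each element: -5:T, -4:T, -2:T, 3:F.
Witness x = -5 satisfies the predicate.

T


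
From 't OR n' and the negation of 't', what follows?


Disjunctive syllogism: from (P ∨ Q) and ¬P, infer Q.
One disjunct, 't', is ruled out; the other must hold.

n


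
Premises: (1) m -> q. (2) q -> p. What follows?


Hypothetical syllogism: from (P → Q) and (Q → R), infer (P → R).
Chain the two implications through the shared middle term 'q'.

m -> p


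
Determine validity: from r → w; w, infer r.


This is affirming the consequent (fallacy). There exist truth assignments where the premises are all true but the conclusion is false.

Invalid.


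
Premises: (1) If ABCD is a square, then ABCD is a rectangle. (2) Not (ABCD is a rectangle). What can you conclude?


Modus tollens: from (P → Q) and ¬Q, infer ¬P.
Q = 'ABCD is a rectangle' is denied; since P → Q, P must also fail.

Not (ABCD is a square).


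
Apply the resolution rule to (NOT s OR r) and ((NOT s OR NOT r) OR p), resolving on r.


The clauses contain complementary literals r and NOTr.
Resolution eliminates this pair and disjoins the remaining literals (merging duplicates).

(NOT s OR p)


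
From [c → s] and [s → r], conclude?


Hypothetical syllogism: from (P → Q) and (Q → R), infer (P → R).
Chain the two implications through the shared middle term 's'.

c → r


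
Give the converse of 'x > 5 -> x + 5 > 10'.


The converse of (P → Q) is (Q → P). It is not in general equivalent to the original.
Here P = 'x > 5' and Q = 'x + 5 > 10'.

If x + 5 > 10, then x > 5.


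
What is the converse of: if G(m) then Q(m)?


The converse of (P → Q) is (Q → P). It is not in general equivalent to the original.
Here P = 'G(m)' and Q = 'Q(m)'.

If Q(m), then G(m).


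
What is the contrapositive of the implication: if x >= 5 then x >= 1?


The contrapositive of (P → Q) is (¬Q → ¬P); it is logically equivalent to the original.
Here P = 'x >= 5' and Q = 'x >= 1'.

If not (x >= 1), then not (x >= 5).


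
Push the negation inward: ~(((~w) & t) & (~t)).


De Morgan: the negation of a conjunction is the disjunction of the negations.
Distribute ~ across &, flipping it to |, and negate each literal.

(w | (~t)) | t


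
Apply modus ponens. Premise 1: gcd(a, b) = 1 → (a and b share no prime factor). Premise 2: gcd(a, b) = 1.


Modus ponens: from (P → Q) and P, infer Q.
P = 'gcd(a, b) = 1' is asserted, and P → Q holds, so Q follows.

(a and b share no prime factor).


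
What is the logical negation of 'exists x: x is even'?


¬(forall x: φ) = exists x: ¬φ, and ¬(exists x: φ) = forall x: ¬φ.
Apply to the existential statement.

forall x: ~(x is even)


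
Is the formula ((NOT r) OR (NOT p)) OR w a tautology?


Build the truth table over {p, r, w}:
p | r | w | φ
-------------
F | F | F | T
T | F | F | T
F | T | F | T
T | T | F | F
F | F | T | T
T | F | T | T
F | T | T | T
T | T | T | T
Counterexample at row 4: with p=T, r=T, w=F, the formula is F.

No, it is not a tautology.


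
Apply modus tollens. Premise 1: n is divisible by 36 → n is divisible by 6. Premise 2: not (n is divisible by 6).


Modus tollens: from (P → Q) and ¬Q, infer ¬P.
Q = 'n is divisible by 6' is denied; since P → Q, P must also fail.

Not (n is divisible by 36).


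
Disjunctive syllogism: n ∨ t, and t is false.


Disjunctive syllogism: from (P ∨ Q) and ¬P, infer Q.
One disjunct, 't', is ruled out; the other must hold.

n


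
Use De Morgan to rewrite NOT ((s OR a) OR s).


De Morgan: the negation of a disjunction is the conjunction of the negations.
Distribute NOT across OR, flipping it to AND, and negate each literal.

((NOT s) AND (NOT a)) AND (NOT s)


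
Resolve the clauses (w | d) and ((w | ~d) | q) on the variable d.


The clauses contain complementary literals d and ~d.
Resolution eliminates this pair and disjoins the remaining literals (merging duplicates).

(w | q)


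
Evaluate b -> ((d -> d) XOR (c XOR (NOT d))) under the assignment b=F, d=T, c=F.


Substitute b=F, d=T, c=F:
d -> d = T -> T = T
NOT d = F
c XOR (NOT d) = F XOR F = F
(d -> d) XOR (c XOR (NOT d)) = T XOR F = T
b -> ((d -> d) XOR (c XOR (NOT d))) = F -> T = T

T


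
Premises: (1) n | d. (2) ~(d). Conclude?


Disjunctive syllogism: from (P ∨ Q) and ¬P, infer Q.
One disjunct, 'd', is ruled out; the other must hold.

n


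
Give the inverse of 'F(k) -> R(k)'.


The inverse of (P → Q) is (¬P → ¬Q). It is equivalent to the converse, not to the original.
Here P = 'F(k)' and Q = 'R(k)'.

If not (F(k)), then not (R(k)).


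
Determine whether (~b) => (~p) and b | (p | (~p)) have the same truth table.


Compare truth tables:
b | p | φ | ψ
-------------
False | False | True | True
True | False | True | True
False | True | False | True
True | True | True | True
They differ at row 3 (b=False, p=True): φ=False but ψ=True.

No, they are not logically equivalent.


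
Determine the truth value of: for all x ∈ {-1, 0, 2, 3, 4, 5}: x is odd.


Evaluate the predicate on each element: -1:T, 0:F, 2:F, 3:T, 4:F, 5:T.
Counterexample x = 0 fails the predicate.

F


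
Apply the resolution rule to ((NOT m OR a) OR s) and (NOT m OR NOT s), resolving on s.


The clauses contain complementary literals s and NOTs.
Resolution eliminates this pair and disjoins the remaining literals (merging duplicates).

(NOT m OR a)


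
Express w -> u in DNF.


Step 1: Rewrite w → u as ¬w ∨ u.

(NOT w) OR u


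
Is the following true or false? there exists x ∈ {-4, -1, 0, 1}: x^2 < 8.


Evaluate the predicate on each element: -4:F, -1:T, 0:T, 1:T.
Witness x = -1 satisfies the predicate.

T


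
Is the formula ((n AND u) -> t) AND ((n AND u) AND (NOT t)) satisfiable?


Check all 8 assignments over {n, t, u}:
n | t | u | φ
-------------
F | F | F | F
T | F | F | F
F | T | F | F
T | T | F | F
F | F | T | F
T | F | T | F
F | T | T | F
T | T | T | F
No assignment makes the formula true.

Unsatisfiable.


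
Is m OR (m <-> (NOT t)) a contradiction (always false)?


Truth table over {m, t}:
m | t | φ
---------
F | F | F
T | F | T
F | T | T
T | T | T
Satisfying assignment at row 2: m=T, t=F gives T.

No, it is not a contradiction.


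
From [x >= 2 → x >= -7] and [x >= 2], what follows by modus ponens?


Modus ponens: from (P → Q) and P, infer Q.
P = 'x >= 2' is asserted, and P → Q holds, so Q follows.

x >= -7.


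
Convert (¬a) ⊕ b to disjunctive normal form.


Step 1: (¬a) ⊕ b is true exactly when they disagree: ((¬a) ∧ ¬b) ∨ (¬(¬a) ∧ b).
Step 2: Eliminate any double negations (¬¬X = X).

((¬a) ∧ (¬b)) ∨ (a ∧ b)


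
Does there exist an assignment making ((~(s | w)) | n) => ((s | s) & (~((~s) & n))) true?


Search for a satisfying assignment over {n, s, w}.
Try n=False, s=True, w=False: the formula evaluates to True.
A satisfying assignment exists.

Satisfiable.


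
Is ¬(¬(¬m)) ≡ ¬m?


Compare truth tables:
m | φ | ψ
---------
F | T | T
T | F | F
The columns φ and ψ agree on every row.

Yes, they are logically equivalent.


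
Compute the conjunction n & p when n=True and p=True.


Conjunction is true only when both operands are true.
Substitute: n=True, p=True.
True & True evaluates to True.

True


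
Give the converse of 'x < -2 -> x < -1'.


The converse of (P → Q) is (Q → P). It is not in general equivalent to the original.
Here P = 'x < -2' and Q = 'x < -1'.

If x < -1, then x < -2.


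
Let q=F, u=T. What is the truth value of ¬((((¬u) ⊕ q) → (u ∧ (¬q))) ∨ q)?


Substitute q=F, u=T:
¬u = F
(¬u) ⊕ q = F ⊕ F = F
¬q = T
u ∧ (¬q) = T ∧ T = T
((¬u) ⊕ q) → (u ∧ (¬q)) = F → T = T
(((¬u) ⊕ q) → (u ∧ (¬q))) ∨ q = T ∨ F = T
¬((((¬u) ⊕ q) → (u ∧ (¬q))) ∨ q) = F

F


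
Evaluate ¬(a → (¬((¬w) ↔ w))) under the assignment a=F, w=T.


Substitute a=F, w=T:
¬w = F
(¬w) ↔ w = F ↔ T = F
¬((¬w) ↔ w) = T
a → (¬((¬w) ↔ w)) = F → T = T
¬(a → (¬((¬w) ↔ w))) = F

F


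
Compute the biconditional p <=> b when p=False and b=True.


Biconditional is true when both operands have the same truth value.
Substitute: p=False, b=True.
False <=> True evaluates to False.

False


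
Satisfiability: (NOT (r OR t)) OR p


Search for a satisfying assignment over {p, r, t}.
Try p=F, r=F, t=F: the formula evaluates to T.
A satisfying assignment exists.

Satisfiable.


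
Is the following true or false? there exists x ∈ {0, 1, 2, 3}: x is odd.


Evaluate the predicate on each element: 0:F, 1:T, 2:F, 3:T.
Witness x = 1 satisfies the predicate.

T


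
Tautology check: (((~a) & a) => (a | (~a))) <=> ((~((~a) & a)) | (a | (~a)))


Build the truth table over {a}:
a | φ
-----
False | True
True | True
Every row evaluates to true.

Yes, it is a tautology.


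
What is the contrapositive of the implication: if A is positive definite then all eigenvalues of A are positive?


The contrapositive of (P → Q) is (¬Q → ¬P); it is logically equivalent to the original.
Here P = 'A is positive definite' and Q = 'all eigenvalues of A are positive'.

If not (all eigenvalues of A are positive), then not (A is positive definite).


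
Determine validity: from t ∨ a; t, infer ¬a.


This is affirming a disjunct (fallacy). There exist truth assignments where the premises are all true but the conclusion is false.

Invalid.


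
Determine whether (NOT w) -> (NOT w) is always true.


Build the truth table over {w}:
w | φ
-----
F | T
T | T
Every row evaluates to true.

Yes, it is a tautology.


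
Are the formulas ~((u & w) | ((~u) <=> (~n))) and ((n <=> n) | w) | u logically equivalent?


Compare truth tables:
n | u | w | φ | ψ
-----------------
False | False | False | False | True
True | False | False | True | True
False | True | False | True | True
True | True | False | False | True
False | False | True | False | True
True | False | True | True | True
False | True | True | False | True
True | True | True | False | True
They differ at row 1 (n=False, u=False, w=False): φ=False but ψ=True.

No, they are not logically equivalent.


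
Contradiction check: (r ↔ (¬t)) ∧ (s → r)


Truth table over {r, s, t}:
r | s | t | φ
-------------
F | F | F | F
T | F | F | T
F | T | F | F
T | T | F | T
F | F | T | T
T | F | T | F
F | T | T | F
T | T | T | F
Satisfying assignment at row 2: r=T, s=F, t=F gives T.

No, it is not a contradiction.


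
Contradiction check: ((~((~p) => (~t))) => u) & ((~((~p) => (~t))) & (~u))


Truth table over {p, t, u}:
p | t | u | φ
-------------
False | False | False | False
True | False | False | False
False | True | False | False
True | True | False | False
False | False | True | False
True | False | True | False
False | True | True | False
True | True | True | False
Every row is false.

Yes, it is a contradiction.


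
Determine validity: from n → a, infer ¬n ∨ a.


This matches the form of material implication: the conclusion follows in every model of the premises.

Valid.


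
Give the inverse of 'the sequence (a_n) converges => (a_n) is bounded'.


The inverse of (P → Q) is (¬P → ¬Q). It is equivalent to the converse, not to the original.
Here P = 'the sequence (a_n) converges' and Q = '(a_n) is bounded'.

If not (the sequence (a_n) converges), then not ((a_n) is bounded).
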